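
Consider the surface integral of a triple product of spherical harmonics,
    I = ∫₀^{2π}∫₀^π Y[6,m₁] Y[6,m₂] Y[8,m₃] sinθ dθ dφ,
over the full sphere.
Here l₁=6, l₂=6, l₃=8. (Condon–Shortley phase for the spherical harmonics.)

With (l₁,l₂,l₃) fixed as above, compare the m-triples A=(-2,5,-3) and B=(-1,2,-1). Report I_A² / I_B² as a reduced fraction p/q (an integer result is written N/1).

Same 6,6,8: normalisation and zero-m 3j drop out of the ratio.
A: Δ: 4! 8! 8! / 21! → 1/1309458150; sum: t=3:−1/174182400 t=4:+1/69672960 = 1/116121600; 3j²(6 6 8; -2 5 -3) = Δ·Π!·Σ² = 44/4199  (sign -1)
B: Δ: 4! 8! 8! / 21! → 1/1309458150; sum: t=0:+1/4877107200 t=1:−1/43545600 t=2:+1/4147200 t=3:−1/2488320 t=4:+1/9953280 = -1/12042240; 3j²(6 6 8; -1 2 -1) = Δ·Π!·Σ² = 3645/646646  (sign +1)
I_A²/I_B² = (44/4199)/(3645/646646) = 6776/3645

6776/3645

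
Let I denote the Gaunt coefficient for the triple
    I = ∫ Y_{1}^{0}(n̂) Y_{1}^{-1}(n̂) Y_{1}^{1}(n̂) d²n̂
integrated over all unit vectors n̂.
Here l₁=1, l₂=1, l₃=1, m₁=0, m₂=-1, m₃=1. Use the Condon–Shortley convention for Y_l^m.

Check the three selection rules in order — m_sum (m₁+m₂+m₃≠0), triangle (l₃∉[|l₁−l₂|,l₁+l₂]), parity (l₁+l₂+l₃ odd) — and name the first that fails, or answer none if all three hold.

parity

m₁+m₂+m₃ = 0 − 1 + 1 = 0  ✓
triangle: |1−1|=0 ≤ l₃=1 ≤ 1+1=2  ✓
parity: l₁+l₂+l₃ = 3 is odd  ✗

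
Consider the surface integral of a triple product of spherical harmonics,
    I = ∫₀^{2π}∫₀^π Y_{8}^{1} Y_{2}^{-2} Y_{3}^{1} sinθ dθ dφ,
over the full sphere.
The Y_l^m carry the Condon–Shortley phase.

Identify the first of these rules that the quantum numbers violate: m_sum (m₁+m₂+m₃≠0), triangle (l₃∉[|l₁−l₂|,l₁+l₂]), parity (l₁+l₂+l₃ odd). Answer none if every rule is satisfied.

Σmᵢ = 0  ✓
l₃∈[|l₁−l₂|,l₁+l₂]=[6,10], have l₃=3  ✗
Σlᵢ = 13 ⇒ odd

triangle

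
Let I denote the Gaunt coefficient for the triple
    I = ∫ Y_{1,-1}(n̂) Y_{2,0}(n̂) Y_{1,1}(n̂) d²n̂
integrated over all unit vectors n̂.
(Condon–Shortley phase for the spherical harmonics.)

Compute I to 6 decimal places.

m-sum 0 ✓  L=4 even ✓  1≤1≤3 ✓
Π(2lᵢ+1) = 3×5×3 = 45
triangle coeff Δ(1,2,1) = 1/30
Σ_t [1,1]: t=1:−1/1 = -1/1
(3j)²=2/15 [(1 2 1; 0 0 0)], sign=+1
Σ_t [2,2]: t=2:+1/4 = 1/4
(3j)²=1/30 [(1 2 1; -1 0 1)], sign=+1
⇒ 4πI² = 1/5
I = (+1)√(1/5/(4π)) = 0.12615663

0.126157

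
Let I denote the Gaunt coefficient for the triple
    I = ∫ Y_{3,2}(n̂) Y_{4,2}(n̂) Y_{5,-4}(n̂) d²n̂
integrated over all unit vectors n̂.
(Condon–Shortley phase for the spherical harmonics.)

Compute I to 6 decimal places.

Checks pass: Σm=0; 12 even; l₃=5∈[1,7].
(2·3+1)(2·4+1)(2·5+1) = 693
Δ: 2! 4! 6! / 13! → 1/180180
sum: t=0:+1/576 t=1:−1/144 t=2:+1/576 = -1/288
3j²(3 4 5; 0 0 0) = Δ·Π!·Σ² = 20/1001  (sign +1)
sum: t=0:+1/8640 t=1:−1/2880 = -1/4320
3j²(3 4 5; 2 2 -4) = Δ·Π!·Σ² = 8/429  (sign +1)
combine: 4πI² = 693·20/1001·8/429 = 480/1859
take √, sign +1: I = 0.14334284

0.143343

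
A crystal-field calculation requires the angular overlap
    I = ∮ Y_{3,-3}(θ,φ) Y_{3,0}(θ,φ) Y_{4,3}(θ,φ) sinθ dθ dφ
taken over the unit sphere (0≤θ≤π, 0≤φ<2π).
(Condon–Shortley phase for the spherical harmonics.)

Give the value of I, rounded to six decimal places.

0.203551

m-sum 0 ✓  L=10 even ✓  0≤4≤6 ✓
Π(2lᵢ+1) = 7×7×9 = 441
triangle coeff Δ(3,3,4) = 1/34650
Σ_t [0,2]: t=0:+1/72 t=1:−1/16 t=2:+1/72 = -5/144
(3j)²=2/77 [(3 3 4; 0 0 0)], sign=-1
Σ_t [2,2]: t=2:+1/288 = 1/288
(3j)²=1/22 [(3 3 4; -3 0 3)], sign=-1
⇒ 4πI² = 63/121
I = (+1)√(63/121/(4π)) = 0.20355073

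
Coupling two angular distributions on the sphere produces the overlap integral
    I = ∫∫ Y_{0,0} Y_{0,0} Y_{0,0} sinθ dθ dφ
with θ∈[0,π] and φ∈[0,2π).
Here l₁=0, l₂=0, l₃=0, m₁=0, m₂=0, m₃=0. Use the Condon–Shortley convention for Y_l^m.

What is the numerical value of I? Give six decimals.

m-sum 0 ✓  L=0 even ✓  0≤0≤0 ✓
Π(2lᵢ+1) = 1×1×1 = 1
triangle coeff Δ(0,0,0) = 1/1
Σ_t [0,0]: t=0:+1/1 = 1/1
(3j)²=1/1 [(0 0 0; 0 0 0)], sign=+1
(m-triple is (0,0,0) — same symbol as above.)
⇒ 4πI² = 1/1
I = (+1)√(1/1/(4π)) = 0.28209479

0.282095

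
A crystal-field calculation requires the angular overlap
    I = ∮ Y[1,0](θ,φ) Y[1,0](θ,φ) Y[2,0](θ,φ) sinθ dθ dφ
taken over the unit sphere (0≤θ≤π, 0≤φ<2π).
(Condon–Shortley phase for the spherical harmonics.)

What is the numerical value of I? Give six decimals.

0.252313

m-sum 0 ✓  L=4 even ✓  0≤2≤2 ✓
Π(2lᵢ+1) = 3×3×5 = 45
triangle coeff Δ(1,1,2) = 1/30
Σ_t [0,0]: t=0:+1/1 = 1/1
(3j)²=2/15 [(1 1 2; 0 0 0)], sign=+1
(m-triple is (0,0,0) — same symbol as above.)
⇒ 4πI² = 4/5
I = (+1)√(4/5/(4π)) = 0.25231325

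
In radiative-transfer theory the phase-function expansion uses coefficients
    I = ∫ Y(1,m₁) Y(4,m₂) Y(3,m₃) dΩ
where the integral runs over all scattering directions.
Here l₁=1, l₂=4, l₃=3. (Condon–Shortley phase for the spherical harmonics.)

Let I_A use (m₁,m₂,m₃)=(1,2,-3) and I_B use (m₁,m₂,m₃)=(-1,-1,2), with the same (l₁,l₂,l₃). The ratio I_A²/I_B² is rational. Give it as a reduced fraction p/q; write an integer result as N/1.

Shared (l₁,l₂,l₃)=(1,4,3): N and (l;000)² cancel in I_A²/I_B².
A: Δ = 2!·0!·6!/9! = 1/252; Racah Σ t=0..0: t=0:+1/1440 = 1/1440; ⇒ 3j(1 4 3; 1 2 -3)² = 1/252, sgn +1
B: Δ = 2!·0!·6!/9! = 1/252; Racah Σ t=2..2: t=2:+1/240 = 1/240; ⇒ 3j(1 4 3; -1 -1 2)² = 1/84, sgn -1
I_A²/I_B² = (1/252)/(1/84) = 1/3

1/3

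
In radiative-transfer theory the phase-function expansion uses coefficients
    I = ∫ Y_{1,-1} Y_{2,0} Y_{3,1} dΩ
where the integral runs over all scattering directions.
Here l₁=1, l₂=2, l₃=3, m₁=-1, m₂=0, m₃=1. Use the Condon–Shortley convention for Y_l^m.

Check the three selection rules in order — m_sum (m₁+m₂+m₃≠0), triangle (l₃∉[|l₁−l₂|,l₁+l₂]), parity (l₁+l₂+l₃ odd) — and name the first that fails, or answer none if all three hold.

Σmᵢ = 0  ✓
l₃∈[|l₁−l₂|,l₁+l₂]=[1,3], have l₃=3  ✓
Σlᵢ = 6 ⇒ even  ✓

none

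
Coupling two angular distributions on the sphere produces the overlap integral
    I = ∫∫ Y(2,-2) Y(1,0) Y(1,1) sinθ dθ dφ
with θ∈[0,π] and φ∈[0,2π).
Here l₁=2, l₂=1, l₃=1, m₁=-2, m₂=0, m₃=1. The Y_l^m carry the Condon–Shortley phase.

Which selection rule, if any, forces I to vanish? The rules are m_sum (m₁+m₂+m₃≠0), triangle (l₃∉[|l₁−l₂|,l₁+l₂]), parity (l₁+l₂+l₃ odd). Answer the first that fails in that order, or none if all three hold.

m_sum

azimuthal sum: -2 + 0 + 1 = -1  ✗
1 ≤ 1 ≤ 3 (triangle on l)
L = 2 + 1 + 1 = 4 (even)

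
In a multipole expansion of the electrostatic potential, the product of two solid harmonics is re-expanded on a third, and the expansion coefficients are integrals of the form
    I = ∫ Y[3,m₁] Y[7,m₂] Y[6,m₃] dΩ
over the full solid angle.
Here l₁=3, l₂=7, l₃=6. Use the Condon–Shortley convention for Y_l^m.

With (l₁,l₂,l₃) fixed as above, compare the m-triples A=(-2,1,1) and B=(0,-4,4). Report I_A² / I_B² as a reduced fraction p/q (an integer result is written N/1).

12005/4224

Shared (l₁,l₂,l₃)=(3,7,6): N and (l;000)² cancel in I_A²/I_B².
A: Δ = 4!·2!·10!/17! = 1/2042040; Racah Σ t=3..4: t=3:−1/172800 t=4:+1/414720 = -7/2073600; ⇒ 3j(3 7 6; -2 1 1)² = 343/29172, sgn +1
B: Δ = 4!·2!·10!/17! = 1/2042040; Racah Σ t=1..3: t=1:−1/967680 t=2:+1/1451520 t=3:−1/43545600 = -1/2721600; ⇒ 3j(3 7 6; 0 -4 4)² = 32/7735, sgn -1
I_A²/I_B² = (343/29172)/(32/7735) = 12005/4224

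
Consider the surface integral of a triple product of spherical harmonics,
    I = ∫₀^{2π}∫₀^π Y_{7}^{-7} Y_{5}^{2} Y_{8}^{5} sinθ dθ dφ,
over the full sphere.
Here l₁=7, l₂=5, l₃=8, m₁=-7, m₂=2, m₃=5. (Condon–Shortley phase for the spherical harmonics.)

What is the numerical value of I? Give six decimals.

-0.146271

Rules hold: Σm=0, L=20 even, 2≤8≤12.
N = 15·11·17 = 2805
Δ = 4!·10!·6!/21! = 1/814773960
Racah Σ t=0..4: t=0:+1/87091200 t=1:−1/4976640 t=2:+1/2073600 t=3:−1/4976640 t=4:+1/87091200 = 1/9676800
⇒ 3j(7 5 8; 0 0 0)² = 360/46189, sgn +1
Racah Σ t=4..4: t=4:+1/3135283200 = 1/3135283200
⇒ 3j(7 5 8; -7 2 5)² = 143/11628, sgn -1
4πI² = N·(3j₀)²·(3jₘ)² = 1650/6137
I = -1·√(0.268861/4π) = -0.14627125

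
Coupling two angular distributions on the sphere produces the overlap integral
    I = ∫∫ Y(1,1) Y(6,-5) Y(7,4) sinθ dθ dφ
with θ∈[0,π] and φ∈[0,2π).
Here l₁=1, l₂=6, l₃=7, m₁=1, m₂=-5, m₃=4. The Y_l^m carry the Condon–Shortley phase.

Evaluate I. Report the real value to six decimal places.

0.060604

Rules hold: Σm=0, L=14 even, 5≤7≤7.
N = 3·13·15 = 585
Δ = 0!·2!·12!/15! = 1/1365
Racah Σ t=0..0: t=0:+1/518400 = 1/518400
⇒ 3j(1 6 7; 0 0 0)² = 7/195, sgn -1
Racah Σ t=0..0: t=0:+1/79833600 = 1/79833600
⇒ 3j(1 6 7; 1 -5 4)² = 1/455, sgn -1
4πI² = N·(3j₀)²·(3jₘ)² = 3/65
I = +1·√(0.0461538/4π) = 0.06060368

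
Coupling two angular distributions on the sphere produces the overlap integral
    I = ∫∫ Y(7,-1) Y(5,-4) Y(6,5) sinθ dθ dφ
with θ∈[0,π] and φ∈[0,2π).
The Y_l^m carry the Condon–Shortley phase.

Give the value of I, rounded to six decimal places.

-0.122102

m-sum 0 ✓  L=18 even ✓  2≤6≤12 ✓
Π(2lᵢ+1) = 15×11×13 = 2145
triangle coeff Δ(7,5,6) = 1/174594420
Σ_t [1,5]: t=1:−1/4147200 t=2:+1/207360 t=3:−1/82944 t=4:+1/207360 t=5:−1/4147200 = -1/345600
(3j)²=420/46189 [(7 5 6; 0 0 0)], sign=-1
Σ_t [0,1]: t=0:+1/174182400 t=1:−1/14515200 = -11/174182400
(3j)²=121/12597 [(7 5 6; -1 -4 5)], sign=+1
⇒ 4πI² = 254100/1356277
I = (-1)√(254100/1356277/(4π)) = -0.12210212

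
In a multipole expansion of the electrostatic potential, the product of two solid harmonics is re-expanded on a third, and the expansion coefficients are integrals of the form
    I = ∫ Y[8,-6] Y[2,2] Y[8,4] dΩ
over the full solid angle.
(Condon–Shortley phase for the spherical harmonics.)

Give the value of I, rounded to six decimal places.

-0.126680

Checks pass: Σm=0; 18 even; l₃=8∈[6,10].
(2·8+1)(2·2+1)(2·8+1) = 1445
Δ: 2! 14! 2! / 19! → 1/348840
sum: t=0:+1/116121600 t=1:−1/25401600 t=2:+1/116121600 = -1/45158400
3j²(8 2 8; 0 0 0) = Δ·Π!·Σ² = 24/1615  (sign -1)
sum: t=2:+1/3832012800 = 1/3832012800
3j²(8 2 8; -6 2 4) = Δ·Π!·Σ² = 91/9690  (sign +1)
combine: 4πI² = 1445·24/1615·91/9690 = 364/1805
take √, sign -1: I = -0.12667974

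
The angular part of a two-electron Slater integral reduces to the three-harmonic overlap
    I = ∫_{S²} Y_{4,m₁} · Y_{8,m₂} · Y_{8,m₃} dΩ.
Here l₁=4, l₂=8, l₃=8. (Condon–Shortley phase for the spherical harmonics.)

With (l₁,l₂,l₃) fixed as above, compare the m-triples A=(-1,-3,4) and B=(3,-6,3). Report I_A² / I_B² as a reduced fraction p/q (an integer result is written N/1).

Same 4,8,8: normalisation and zero-m 3j drop out of the ratio.
A: Δ: 4! 4! 12! / 21! → 1/185175900; sum: t=1:−1/139345920 t=2:+1/52254720 t=3:−1/174182400 t=4:+1/5748019200 = 7/1094860800; 3j²(4 8 8; -1 -3 4) = Δ·Π!·Σ² = 147/16796  (sign +1)
B: Δ: 4! 4! 12! / 21! → 1/185175900; sum: t=0:+1/1045094400 t=1:−1/5748019200 = 1/1277337600; 3j²(4 8 8; 3 -6 3) = Δ·Π!·Σ² = 9/646  (sign -1)
I_A²/I_B² = (147/16796)/(9/646) = 49/78

49/78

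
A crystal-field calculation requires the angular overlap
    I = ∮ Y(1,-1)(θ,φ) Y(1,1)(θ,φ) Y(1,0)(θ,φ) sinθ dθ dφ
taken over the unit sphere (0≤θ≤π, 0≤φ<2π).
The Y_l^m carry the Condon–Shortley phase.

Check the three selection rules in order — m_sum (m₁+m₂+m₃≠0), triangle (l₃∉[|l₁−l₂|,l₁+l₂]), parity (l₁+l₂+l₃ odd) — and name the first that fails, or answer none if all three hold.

azimuthal sum: -1 + 1 + 0 = 0  ✓
0 ≤ 1 ≤ 2 (triangle on l)  ✓
L = 1 + 1 + 1 = 3 (odd)  ✗

parity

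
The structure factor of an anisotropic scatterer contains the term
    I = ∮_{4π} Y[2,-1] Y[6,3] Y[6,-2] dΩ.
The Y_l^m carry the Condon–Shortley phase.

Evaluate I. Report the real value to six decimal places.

-0.140463

m-sum 0 ✓  L=14 even ✓  4≤6≤8 ✓
Π(2lᵢ+1) = 5×13×13 = 845
triangle coeff Δ(2,6,6) = 1/90090
Σ_t [0,2]: t=0:+1/69120 t=1:−1/14400 t=2:+1/69120 = -7/172800
(3j)²=14/715 [(2 6 6; 0 0 0)], sign=-1
Σ_t [1,2]: t=1:−1/161280 t=2:+1/60480 = 1/96768
(3j)²=15/1001 [(2 6 6; -1 3 -2)], sign=+1
⇒ 4πI² = 30/121
I = (-1)√(30/121/(4π)) = -0.14046335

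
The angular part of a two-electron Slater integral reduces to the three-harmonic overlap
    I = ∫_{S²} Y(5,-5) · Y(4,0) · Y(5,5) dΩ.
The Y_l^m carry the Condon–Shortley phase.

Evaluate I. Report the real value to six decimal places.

Checks pass: Σm=0; 14 even; l₃=5∈[1,9].
(2·5+1)(2·4+1)(2·5+1) = 1089
Δ: 4! 6! 4! / 15! → 1/3153150
sum: t=0:+1/69120 t=1:−1/1728 t=2:+1/576 t=3:−1/1728 t=4:+1/69120 = 7/11520
3j²(5 4 5; 0 0 0) = Δ·Π!·Σ² = 2/143  (sign -1)
sum: t=4:+1/414720 = 1/414720
3j²(5 4 5; -5 0 5) = Δ·Π!·Σ² = 2/143  (sign +1)
combine: 4πI² = 1089·2/143·2/143 = 36/169
take √, sign -1: I = -0.13019760

-0.130198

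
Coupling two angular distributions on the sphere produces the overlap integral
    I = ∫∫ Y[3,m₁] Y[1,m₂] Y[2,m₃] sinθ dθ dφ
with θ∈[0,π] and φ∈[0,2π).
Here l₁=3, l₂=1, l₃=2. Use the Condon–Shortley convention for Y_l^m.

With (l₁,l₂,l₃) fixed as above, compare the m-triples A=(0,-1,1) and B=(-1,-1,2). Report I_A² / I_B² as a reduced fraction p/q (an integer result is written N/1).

3/1

Same 3,1,2: normalisation and zero-m 3j drop out of the ratio.
A: Δ: 2! 4! 0! / 7! → 1/105; sum: t=0:+1/12 = 1/12; 3j²(3 1 2; 0 -1 1) = Δ·Π!·Σ² = 1/35  (sign -1)
B: Δ: 2! 4! 0! / 7! → 1/105; sum: t=0:+1/48 = 1/48; 3j²(3 1 2; -1 -1 2) = Δ·Π!·Σ² = 1/105  (sign +1)
I_A²/I_B² = (1/35)/(1/105) = 3/1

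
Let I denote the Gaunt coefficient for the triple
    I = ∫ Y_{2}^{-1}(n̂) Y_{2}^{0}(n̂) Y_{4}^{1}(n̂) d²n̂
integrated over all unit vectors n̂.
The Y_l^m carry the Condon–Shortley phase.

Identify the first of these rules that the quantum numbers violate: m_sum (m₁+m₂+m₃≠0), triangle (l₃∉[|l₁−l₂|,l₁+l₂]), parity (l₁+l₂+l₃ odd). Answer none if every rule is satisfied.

m₁+m₂+m₃ = -1 + 0 + 1 = 0  ✓
triangle: |2−2|=0 ≤ l₃=4 ≤ 2+2=4  ✓
parity: l₁+l₂+l₃ = 8 is even  ✓

none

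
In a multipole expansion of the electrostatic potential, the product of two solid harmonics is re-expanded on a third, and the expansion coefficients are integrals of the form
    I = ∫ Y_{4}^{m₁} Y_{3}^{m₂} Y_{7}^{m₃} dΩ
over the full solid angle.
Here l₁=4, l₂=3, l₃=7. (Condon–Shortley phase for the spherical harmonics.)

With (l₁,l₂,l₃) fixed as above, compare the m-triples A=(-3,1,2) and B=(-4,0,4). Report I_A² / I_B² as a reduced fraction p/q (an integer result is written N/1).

12/11

Shared (l₁,l₂,l₃)=(4,3,7): N and (l;000)² cancel in I_A²/I_B².
A: Δ = 0!·8!·6!/15! = 1/45045; Racah Σ t=0..0: t=0:+1/241920 = 1/241920; ⇒ 3j(4 3 7; -3 1 2)² = 4/1001, sgn -1
B: Δ = 0!·8!·6!/15! = 1/45045; Racah Σ t=0..0: t=0:+1/1451520 = 1/1451520; ⇒ 3j(4 3 7; -4 0 4)² = 1/273, sgn -1
I_A²/I_B² = (4/1001)/(1/273) = 12/11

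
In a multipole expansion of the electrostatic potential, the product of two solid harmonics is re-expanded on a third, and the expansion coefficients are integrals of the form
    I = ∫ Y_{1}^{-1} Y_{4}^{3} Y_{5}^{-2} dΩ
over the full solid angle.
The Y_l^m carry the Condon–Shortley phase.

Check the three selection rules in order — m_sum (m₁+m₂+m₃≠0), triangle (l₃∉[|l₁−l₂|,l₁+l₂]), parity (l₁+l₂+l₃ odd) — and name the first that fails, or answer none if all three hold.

none

Σmᵢ = 0  ✓
l₃∈[|l₁−l₂|,l₁+l₂]=[3,5], have l₃=5  ✓
Σlᵢ = 10 ⇒ even  ✓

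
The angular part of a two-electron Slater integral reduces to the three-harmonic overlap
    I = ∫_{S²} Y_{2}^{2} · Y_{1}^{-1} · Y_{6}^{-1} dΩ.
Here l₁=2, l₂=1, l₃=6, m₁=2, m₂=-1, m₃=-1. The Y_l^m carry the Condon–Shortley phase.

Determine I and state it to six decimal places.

0.000000

triangle: need 1≤l₃≤3, have 6; I=0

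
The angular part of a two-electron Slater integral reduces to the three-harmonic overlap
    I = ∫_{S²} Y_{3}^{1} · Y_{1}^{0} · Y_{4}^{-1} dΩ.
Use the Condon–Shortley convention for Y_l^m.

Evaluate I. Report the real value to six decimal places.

Rules hold: Σm=0, L=8 even, 2≤4≤4.
N = 7·3·9 = 189
Δ = 0!·6!·2!/9! = 1/252
Racah Σ t=0..0: t=0:+1/36 = 1/36
⇒ 3j(3 1 4; 0 0 0)² = 4/63, sgn +1
Racah Σ t=0..0: t=0:+1/48 = 1/48
⇒ 3j(3 1 4; 1 0 -1)² = 5/84, sgn -1
4πI² = N·(3j₀)²·(3jₘ)² = 5/7
I = -1·√(0.714286/4π) = -0.23841361

-0.238414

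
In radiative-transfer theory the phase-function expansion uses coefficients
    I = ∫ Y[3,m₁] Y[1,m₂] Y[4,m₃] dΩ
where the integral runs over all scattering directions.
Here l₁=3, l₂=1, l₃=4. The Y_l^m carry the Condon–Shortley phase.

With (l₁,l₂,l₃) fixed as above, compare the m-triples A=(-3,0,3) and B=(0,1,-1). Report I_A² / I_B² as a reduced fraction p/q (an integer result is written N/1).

7/10

Same 3,1,4: normalisation and zero-m 3j drop out of the ratio.
A: Δ: 0! 6! 2! / 9! → 1/252; sum: t=0:+1/720 = 1/720; 3j²(3 1 4; -3 0 3) = Δ·Π!·Σ² = 1/36  (sign -1)
B: Δ: 0! 6! 2! / 9! → 1/252; sum: t=0:+1/72 = 1/72; 3j²(3 1 4; 0 1 -1) = Δ·Π!·Σ² = 5/126  (sign -1)
I_A²/I_B² = (1/36)/(5/126) = 7/10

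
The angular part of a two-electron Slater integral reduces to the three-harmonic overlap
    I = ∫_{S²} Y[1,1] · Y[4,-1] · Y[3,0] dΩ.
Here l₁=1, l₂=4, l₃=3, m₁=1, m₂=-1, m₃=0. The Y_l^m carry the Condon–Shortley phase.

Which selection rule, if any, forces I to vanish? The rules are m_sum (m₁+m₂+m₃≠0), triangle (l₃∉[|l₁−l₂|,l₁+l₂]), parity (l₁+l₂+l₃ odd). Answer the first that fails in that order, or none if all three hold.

none

azimuthal sum: 1 − 1 + 0 = 0  ✓
3 ≤ 3 ≤ 5 (triangle on l)  ✓
L = 1 + 4 + 3 = 8 (even)  ✓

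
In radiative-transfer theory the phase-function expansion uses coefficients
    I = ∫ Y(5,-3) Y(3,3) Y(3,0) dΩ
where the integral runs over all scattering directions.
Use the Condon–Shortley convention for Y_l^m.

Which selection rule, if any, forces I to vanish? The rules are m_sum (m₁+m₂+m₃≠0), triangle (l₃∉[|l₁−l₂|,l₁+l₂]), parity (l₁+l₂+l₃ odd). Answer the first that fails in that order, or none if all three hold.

Σmᵢ = 0  ✓
l₃∈[|l₁−l₂|,l₁+l₂]=[2,8], have l₃=3  ✓
Σlᵢ = 11 ⇒ odd  ✗

parity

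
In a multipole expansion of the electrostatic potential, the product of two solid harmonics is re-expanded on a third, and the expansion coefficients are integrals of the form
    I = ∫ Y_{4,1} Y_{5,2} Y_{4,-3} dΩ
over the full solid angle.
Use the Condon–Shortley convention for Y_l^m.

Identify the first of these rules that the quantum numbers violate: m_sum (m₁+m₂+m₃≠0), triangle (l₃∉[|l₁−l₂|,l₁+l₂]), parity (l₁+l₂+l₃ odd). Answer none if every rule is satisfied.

azimuthal sum: 1 + 2 − 3 = 0  ✓
1 ≤ 4 ≤ 9 (triangle on l)  ✓
L = 4 + 5 + 4 = 13 (odd)  ✗

parity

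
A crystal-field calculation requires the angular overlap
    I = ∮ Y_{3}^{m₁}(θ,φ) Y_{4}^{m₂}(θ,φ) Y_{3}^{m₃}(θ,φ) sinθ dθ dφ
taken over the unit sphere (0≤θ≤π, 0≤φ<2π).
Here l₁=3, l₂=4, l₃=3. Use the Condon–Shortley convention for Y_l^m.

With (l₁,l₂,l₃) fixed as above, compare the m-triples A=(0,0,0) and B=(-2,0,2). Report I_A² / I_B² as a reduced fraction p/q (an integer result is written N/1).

l's match ⇒ only the (l;m) 3-j factors differ between A and B.
A: triangle coeff Δ(3,4,3) = 1/34650; Σ_t [1,3]: t=1:−1/72 t=2:+1/16 t=3:−1/72 = 5/144; (3j)²=2/77 [(3 4 3; 0 0 0)], sign=-1
B: triangle coeff Δ(3,4,3) = 1/34650; Σ_t [3,4]: t=3:−1/72 t=4:+1/576 = -7/576; (3j)²=7/198 [(3 4 3; -2 0 2)], sign=+1
I_A²/I_B² = (2/77)/(7/198) = 36/49

36/49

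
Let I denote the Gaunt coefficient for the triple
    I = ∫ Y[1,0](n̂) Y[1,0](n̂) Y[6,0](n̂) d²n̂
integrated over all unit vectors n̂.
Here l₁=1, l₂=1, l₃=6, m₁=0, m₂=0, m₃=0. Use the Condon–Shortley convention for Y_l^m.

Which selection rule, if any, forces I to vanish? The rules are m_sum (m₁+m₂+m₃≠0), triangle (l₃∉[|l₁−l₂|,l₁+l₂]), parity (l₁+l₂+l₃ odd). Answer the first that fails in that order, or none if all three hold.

Σmᵢ = 0  ✓
l₃∈[|l₁−l₂|,l₁+l₂]=[0,2], have l₃=6  ✗
Σlᵢ = 8 ⇒ even

triangle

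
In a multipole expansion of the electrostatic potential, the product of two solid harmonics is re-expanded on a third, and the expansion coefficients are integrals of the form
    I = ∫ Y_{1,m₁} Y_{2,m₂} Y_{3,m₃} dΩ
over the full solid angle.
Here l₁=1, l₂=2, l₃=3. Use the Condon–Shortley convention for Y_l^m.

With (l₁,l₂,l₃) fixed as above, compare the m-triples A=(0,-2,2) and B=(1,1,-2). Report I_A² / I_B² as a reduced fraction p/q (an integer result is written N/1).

Shared (l₁,l₂,l₃)=(1,2,3): N and (l;000)² cancel in I_A²/I_B².
A: Δ = 0!·2!·4!/7! = 1/105; Racah Σ t=0..0: t=0:+1/24 = 1/24; ⇒ 3j(1 2 3; 0 -2 2)² = 1/21, sgn -1
B: Δ = 0!·2!·4!/7! = 1/105; Racah Σ t=0..0: t=0:+1/12 = 1/12; ⇒ 3j(1 2 3; 1 1 -2)² = 2/21, sgn -1
I_A²/I_B² = (1/21)/(2/21) = 1/2

1/2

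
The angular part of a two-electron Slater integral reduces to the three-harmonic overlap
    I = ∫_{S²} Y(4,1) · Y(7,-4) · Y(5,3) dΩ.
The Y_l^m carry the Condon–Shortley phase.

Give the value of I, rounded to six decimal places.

m-sum 0 ✓  L=16 even ✓  3≤5≤11 ✓
Π(2lᵢ+1) = 9×15×11 = 1485
triangle coeff Δ(4,7,5) = 1/6126120
Σ_t [2,4]: t=2:+1/69120 t=3:−1/20736 t=4:+1/69120 = -1/51840
(3j)²=280/21879 [(4 7 5; 0 0 0)], sign=+1
Σ_t [1,3]: t=1:−1/345600 t=2:+1/241920 t=3:−1/2903040 = 13/14515200
(3j)²=13/7140 [(4 7 5; 1 -4 3)], sign=+1
⇒ 4πI² = 10/289
I = (+1)√(10/289/(4π)) = 0.05247424

0.052474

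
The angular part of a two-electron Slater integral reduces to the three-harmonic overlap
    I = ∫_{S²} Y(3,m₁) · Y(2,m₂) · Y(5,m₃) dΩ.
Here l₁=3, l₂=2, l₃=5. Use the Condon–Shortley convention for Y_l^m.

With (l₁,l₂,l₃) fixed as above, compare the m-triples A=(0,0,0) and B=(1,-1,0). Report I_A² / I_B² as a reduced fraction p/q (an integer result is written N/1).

2/1

Shared (l₁,l₂,l₃)=(3,2,5): N and (l;000)² cancel in I_A²/I_B².
A: Δ = 0!·6!·4!/11! = 1/2310; Racah Σ t=0..0: t=0:+1/144 = 1/144; ⇒ 3j(3 2 5; 0 0 0)² = 10/231, sgn -1
B: Δ = 0!·6!·4!/11! = 1/2310; Racah Σ t=0..0: t=0:+1/288 = 1/288; ⇒ 3j(3 2 5; 1 -1 0)² = 5/231, sgn -1
I_A²/I_B² = (10/231)/(5/231) = 2/1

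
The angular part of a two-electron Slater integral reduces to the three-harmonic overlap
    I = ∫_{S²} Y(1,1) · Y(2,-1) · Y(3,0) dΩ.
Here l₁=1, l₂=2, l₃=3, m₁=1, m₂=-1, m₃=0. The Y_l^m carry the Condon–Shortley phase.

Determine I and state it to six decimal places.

0.143048

Rules hold: Σm=0, L=6 even, 1≤3≤3.
N = 3·5·7 = 105
Δ = 0!·2!·4!/7! = 1/105
Racah Σ t=0..0: t=0:+1/4 = 1/4
⇒ 3j(1 2 3; 0 0 0)² = 3/35, sgn -1
Racah Σ t=0..0: t=0:+1/12 = 1/12
⇒ 3j(1 2 3; 1 -1 0)² = 1/35, sgn -1
4πI² = N·(3j₀)²·(3jₘ)² = 9/35
I = +1·√(0.257143/4π) = 0.14304817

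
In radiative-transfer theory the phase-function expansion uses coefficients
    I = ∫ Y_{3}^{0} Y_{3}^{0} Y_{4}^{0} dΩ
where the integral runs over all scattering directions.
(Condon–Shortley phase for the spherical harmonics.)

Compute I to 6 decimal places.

Rules hold: Σm=0, L=10 even, 0≤4≤6.
N = 7·7·9 = 441
Δ = 2!·4!·4!/11! = 1/34650
Racah Σ t=0..2: t=0:+1/72 t=1:−1/16 t=2:+1/72 = -5/144
⇒ 3j(3 3 4; 0 0 0)² = 2/77, sgn -1
(m-triple is (0,0,0) — same symbol as above.)
4πI² = N·(3j₀)²·(3jₘ)² = 36/121
I = +1·√(0.297521/4π) = 0.15386989

0.153870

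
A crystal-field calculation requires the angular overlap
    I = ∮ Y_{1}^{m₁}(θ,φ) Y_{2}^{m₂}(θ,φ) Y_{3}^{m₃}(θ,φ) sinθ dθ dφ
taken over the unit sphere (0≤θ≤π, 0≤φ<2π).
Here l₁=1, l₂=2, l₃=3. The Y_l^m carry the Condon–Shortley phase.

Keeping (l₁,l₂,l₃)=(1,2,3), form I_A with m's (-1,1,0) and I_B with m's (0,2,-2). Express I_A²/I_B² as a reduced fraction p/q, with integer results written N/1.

3/5

Same 1,2,3: normalisation and zero-m 3j drop out of the ratio.
A: Δ: 0! 2! 4! / 7! → 1/105; sum: t=0:+1/12 = 1/12; 3j²(1 2 3; -1 1 0) = Δ·Π!·Σ² = 1/35  (sign -1)
B: Δ: 0! 2! 4! / 7! → 1/105; sum: t=0:+1/24 = 1/24; 3j²(1 2 3; 0 2 -2) = Δ·Π!·Σ² = 1/21  (sign -1)
I_A²/I_B² = (1/35)/(1/21) = 3/5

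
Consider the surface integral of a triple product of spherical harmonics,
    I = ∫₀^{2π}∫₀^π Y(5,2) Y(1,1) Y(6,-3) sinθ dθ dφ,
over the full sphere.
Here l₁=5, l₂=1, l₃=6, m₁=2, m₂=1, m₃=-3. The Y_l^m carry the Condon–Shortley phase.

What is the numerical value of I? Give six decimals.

Checks pass: Σm=0; 12 even; l₃=6∈[4,6].
(2·5+1)(2·1+1)(2·6+1) = 429
Δ: 0! 10! 2! / 13! → 1/858
sum: t=0:+1/14400 = 1/14400
3j²(5 1 6; 0 0 0) = Δ·Π!·Σ² = 6/143  (sign +1)
sum: t=0:+1/60480 = 1/60480
3j²(5 1 6; 2 1 -3) = Δ·Π!·Σ² = 6/143  (sign -1)
combine: 4πI² = 429·6/143·6/143 = 108/143
take √, sign -1: I = -0.24515397

-0.245154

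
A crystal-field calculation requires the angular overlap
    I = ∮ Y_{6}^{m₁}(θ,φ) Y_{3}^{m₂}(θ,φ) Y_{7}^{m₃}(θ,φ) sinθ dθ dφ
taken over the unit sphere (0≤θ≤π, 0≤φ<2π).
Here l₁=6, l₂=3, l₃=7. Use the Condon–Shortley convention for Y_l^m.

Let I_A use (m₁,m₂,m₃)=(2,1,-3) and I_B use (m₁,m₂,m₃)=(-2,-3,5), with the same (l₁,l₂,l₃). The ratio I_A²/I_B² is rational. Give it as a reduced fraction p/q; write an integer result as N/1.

1024/1485

Same 6,3,7: normalisation and zero-m 3j drop out of the ratio.
A: Δ: 2! 10! 4! / 17! → 1/2042040; sum: t=0:+1/829440 t=1:−1/181440 t=2:+1/645120 = -1/362880; 3j²(6 3 7; 2 1 -3) = Δ·Π!·Σ² = 256/17017  (sign -1)
B: Δ: 2! 10! 4! / 17! → 1/2042040; sum: t=0:+1/3870720 = 1/3870720; 3j²(6 3 7; -2 -3 5) = Δ·Π!·Σ² = 135/6188  (sign +1)
I_A²/I_B² = (256/17017)/(135/6188) = 1024/1485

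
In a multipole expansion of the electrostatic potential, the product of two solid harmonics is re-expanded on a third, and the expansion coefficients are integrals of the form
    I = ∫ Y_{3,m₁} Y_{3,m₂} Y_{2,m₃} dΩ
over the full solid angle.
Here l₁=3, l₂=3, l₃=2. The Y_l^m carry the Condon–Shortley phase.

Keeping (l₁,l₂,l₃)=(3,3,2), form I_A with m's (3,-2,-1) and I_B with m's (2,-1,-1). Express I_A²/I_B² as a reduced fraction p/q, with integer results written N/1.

5/3

Same 3,3,2: normalisation and zero-m 3j drop out of the ratio.
A: Δ: 4! 2! 2! / 9! → 1/3780; sum: t=0:+1/48 = 1/48; 3j²(3 3 2; 3 -2 -1) = Δ·Π!·Σ² = 5/84  (sign -1)
B: Δ: 4! 2! 2! / 9! → 1/3780; sum: t=0:+1/48 t=1:−1/12 = -1/16; 3j²(3 3 2; 2 -1 -1) = Δ·Π!·Σ² = 1/28  (sign +1)
I_A²/I_B² = (5/84)/(1/28) = 5/3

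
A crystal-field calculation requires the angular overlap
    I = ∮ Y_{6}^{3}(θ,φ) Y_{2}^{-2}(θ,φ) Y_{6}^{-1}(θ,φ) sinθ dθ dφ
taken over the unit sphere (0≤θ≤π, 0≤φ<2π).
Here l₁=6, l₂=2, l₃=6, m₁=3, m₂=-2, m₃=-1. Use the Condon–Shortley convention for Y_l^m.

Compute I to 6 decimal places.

0.177674

Rules hold: Σm=0, L=14 even, 4≤6≤8.
N = 13·5·13 = 845
Δ = 2!·10!·2!/15! = 1/90090
Racah Σ t=0..2: t=0:+1/69120 t=1:−1/14400 t=2:+1/69120 = -7/172800
⇒ 3j(6 2 6; 0 0 0)² = 14/715, sgn -1
Racah Σ t=0..0: t=0:+1/120960 = 1/120960
⇒ 3j(6 2 6; 3 -2 -1)² = 24/1001, sgn -1
4πI² = N·(3j₀)²·(3jₘ)² = 48/121
I = +1·√(0.396694/4π) = 0.17767364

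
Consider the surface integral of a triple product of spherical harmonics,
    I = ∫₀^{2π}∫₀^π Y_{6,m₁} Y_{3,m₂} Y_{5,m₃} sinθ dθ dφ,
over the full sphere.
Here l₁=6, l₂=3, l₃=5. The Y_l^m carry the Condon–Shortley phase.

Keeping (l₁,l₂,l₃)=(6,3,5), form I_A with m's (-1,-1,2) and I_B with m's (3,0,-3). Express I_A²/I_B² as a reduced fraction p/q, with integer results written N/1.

Shared (l₁,l₂,l₃)=(6,3,5): N and (l;000)² cancel in I_A²/I_B².
A: Δ = 4!·8!·2!/15! = 1/675675; Racah Σ t=0..2: t=0:+1/241920 t=1:−1/8640 t=2:+1/5760 = 1/16128; ⇒ 3j(6 3 5; -1 -1 2)² = 5/1001, sgn -1
B: Δ = 4!·8!·2!/15! = 1/675675; Racah Σ t=1..3: t=1:−1/17280 t=2:+1/20160 t=3:−1/483840 = -1/96768; ⇒ 3j(6 3 5; 3 0 -3)² = 1/1001, sgn -1
I_A²/I_B² = (5/1001)/(1/1001) = 5/1

5/1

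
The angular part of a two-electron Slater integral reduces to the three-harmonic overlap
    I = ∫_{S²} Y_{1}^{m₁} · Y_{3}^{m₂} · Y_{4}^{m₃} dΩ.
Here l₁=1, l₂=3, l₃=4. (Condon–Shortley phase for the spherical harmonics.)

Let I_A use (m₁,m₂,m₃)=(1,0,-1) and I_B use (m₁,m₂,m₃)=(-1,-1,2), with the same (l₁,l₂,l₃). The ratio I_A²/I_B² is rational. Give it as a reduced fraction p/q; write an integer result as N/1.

Same 1,3,4: normalisation and zero-m 3j drop out of the ratio.
A: Δ: 0! 2! 6! / 9! → 1/252; sum: t=0:+1/72 = 1/72; 3j²(1 3 4; 1 0 -1) = Δ·Π!·Σ² = 5/126  (sign -1)
B: Δ: 0! 2! 6! / 9! → 1/252; sum: t=0:+1/96 = 1/96; 3j²(1 3 4; -1 -1 2) = Δ·Π!·Σ² = 5/84  (sign +1)
I_A²/I_B² = (5/126)/(5/84) = 2/3

2/3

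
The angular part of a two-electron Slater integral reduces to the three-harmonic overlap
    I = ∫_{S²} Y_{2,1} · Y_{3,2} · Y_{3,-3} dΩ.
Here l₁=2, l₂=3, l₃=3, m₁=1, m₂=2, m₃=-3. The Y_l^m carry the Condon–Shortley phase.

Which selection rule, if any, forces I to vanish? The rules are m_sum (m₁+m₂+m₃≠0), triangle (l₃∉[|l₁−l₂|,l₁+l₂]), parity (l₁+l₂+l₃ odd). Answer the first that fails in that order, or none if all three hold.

m₁+m₂+m₃ = 1 + 2 − 3 = 0  ✓
triangle: |2−3|=1 ≤ l₃=3 ≤ 2+3=5  ✓
parity: l₁+l₂+l₃ = 8 is even  ✓

none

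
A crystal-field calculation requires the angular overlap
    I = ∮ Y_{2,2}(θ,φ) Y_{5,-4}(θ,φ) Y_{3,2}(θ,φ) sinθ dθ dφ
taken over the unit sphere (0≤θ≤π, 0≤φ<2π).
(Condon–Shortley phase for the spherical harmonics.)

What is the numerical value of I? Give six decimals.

m-sum 0 ✓  L=10 even ✓  3≤3≤7 ✓
Π(2lᵢ+1) = 5×11×7 = 385
triangle coeff Δ(2,5,3) = 1/2310
Σ_t [2,2]: t=2:+1/144 = 1/144
(3j)²=10/231 [(2 5 3; 0 0 0)], sign=-1
Σ_t [0,0]: t=0:+1/2880 = 1/2880
(3j)²=3/55 [(2 5 3; 2 -4 2)], sign=-1
⇒ 4πI² = 10/11
I = (+1)√(10/11/(4π)) = 0.26896683

0.268967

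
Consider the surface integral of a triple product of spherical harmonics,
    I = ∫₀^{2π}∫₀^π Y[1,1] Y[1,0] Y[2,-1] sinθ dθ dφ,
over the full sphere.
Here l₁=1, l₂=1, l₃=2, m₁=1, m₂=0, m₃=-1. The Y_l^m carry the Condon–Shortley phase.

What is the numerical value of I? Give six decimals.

-0.218510

Rules hold: Σm=0, L=4 even, 0≤2≤2.
N = 3·3·5 = 45
Δ = 0!·2!·2!/5! = 1/30
Racah Σ t=0..0: t=0:+1/1 = 1/1
⇒ 3j(1 1 2; 0 0 0)² = 2/15, sgn +1
Racah Σ t=0..0: t=0:+1/2 = 1/2
⇒ 3j(1 1 2; 1 0 -1)² = 1/10, sgn -1
4πI² = N·(3j₀)²·(3jₘ)² = 3/5
I = -1·√(0.6/4π) = -0.21850969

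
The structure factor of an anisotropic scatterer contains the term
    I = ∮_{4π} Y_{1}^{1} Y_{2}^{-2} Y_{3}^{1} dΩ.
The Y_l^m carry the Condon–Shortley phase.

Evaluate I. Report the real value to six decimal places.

-0.082589

Checks pass: Σm=0; 6 even; l₃=3∈[1,3].
(2·1+1)(2·2+1)(2·3+1) = 105
Δ: 0! 2! 4! / 7! → 1/105
sum: t=0:+1/4 = 1/4
3j²(1 2 3; 0 0 0) = Δ·Π!·Σ² = 3/35  (sign -1)
sum: t=0:+1/48 = 1/48
3j²(1 2 3; 1 -2 1) = Δ·Π!·Σ² = 1/105  (sign +1)
combine: 4πI² = 105·3/35·1/105 = 3/35
take √, sign -1: I = -0.08258890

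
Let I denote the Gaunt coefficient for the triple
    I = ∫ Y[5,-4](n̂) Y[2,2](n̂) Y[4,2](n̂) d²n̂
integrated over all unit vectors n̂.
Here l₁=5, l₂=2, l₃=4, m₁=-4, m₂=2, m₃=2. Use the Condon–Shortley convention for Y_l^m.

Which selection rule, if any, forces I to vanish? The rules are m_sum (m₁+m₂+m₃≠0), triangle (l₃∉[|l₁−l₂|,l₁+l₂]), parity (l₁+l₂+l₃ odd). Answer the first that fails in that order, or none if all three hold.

azimuthal sum: -4 + 2 + 2 = 0  ✓
3 ≤ 4 ≤ 7 (triangle on l)  ✓
L = 5 + 2 + 4 = 11 (odd)  ✗

parity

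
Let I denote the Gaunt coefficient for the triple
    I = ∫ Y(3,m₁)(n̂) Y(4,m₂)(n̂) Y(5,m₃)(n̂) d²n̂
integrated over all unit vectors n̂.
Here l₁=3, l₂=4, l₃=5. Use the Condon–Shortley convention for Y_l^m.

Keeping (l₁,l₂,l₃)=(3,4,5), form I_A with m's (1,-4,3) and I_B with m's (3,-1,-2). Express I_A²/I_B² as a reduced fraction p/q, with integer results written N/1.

112/125

Shared (l₁,l₂,l₃)=(3,4,5): N and (l;000)² cancel in I_A²/I_B².
A: Δ = 2!·4!·6!/13! = 1/180180; Racah Σ t=0..0: t=0:+1/5760 = 1/5760; ⇒ 3j(3 4 5; 1 -4 3)² = 56/2145, sgn +1
B: Δ = 2!·4!·6!/13! = 1/180180; Racah Σ t=0..0: t=0:+1/1728 = 1/1728; ⇒ 3j(3 4 5; 3 -1 -2)² = 25/858, sgn -1
I_A²/I_B² = (56/2145)/(25/858) = 112/125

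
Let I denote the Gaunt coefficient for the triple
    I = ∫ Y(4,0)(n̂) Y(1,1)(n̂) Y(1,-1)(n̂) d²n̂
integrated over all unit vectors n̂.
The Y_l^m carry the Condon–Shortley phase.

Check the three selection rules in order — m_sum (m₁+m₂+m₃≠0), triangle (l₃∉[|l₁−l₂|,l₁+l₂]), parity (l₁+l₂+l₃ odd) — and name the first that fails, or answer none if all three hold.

triangle

Σmᵢ = 0  ✓
l₃∈[|l₁−l₂|,l₁+l₂]=[3,5], have l₃=1  ✗
Σlᵢ = 6 ⇒ even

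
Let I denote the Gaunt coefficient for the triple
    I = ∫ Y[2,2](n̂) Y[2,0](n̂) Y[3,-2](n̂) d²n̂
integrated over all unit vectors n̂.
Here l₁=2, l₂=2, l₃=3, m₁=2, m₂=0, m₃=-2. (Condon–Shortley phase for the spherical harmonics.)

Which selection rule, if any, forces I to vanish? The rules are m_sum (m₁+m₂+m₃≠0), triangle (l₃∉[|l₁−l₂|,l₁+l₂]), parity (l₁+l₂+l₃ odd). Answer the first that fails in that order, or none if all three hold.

parity

m₁+m₂+m₃ = 2 + 0 − 2 = 0  ✓
triangle: |2−2|=0 ≤ l₃=3 ≤ 2+2=4  ✓
parity: l₁+l₂+l₃ = 7 is odd  ✗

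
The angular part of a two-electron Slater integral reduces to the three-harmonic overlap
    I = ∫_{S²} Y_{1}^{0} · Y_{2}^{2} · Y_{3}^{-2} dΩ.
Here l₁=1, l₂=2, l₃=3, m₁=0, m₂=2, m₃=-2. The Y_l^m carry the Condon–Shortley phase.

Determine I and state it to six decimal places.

0.184674

m-sum 0 ✓  L=6 even ✓  1≤3≤3 ✓
Π(2lᵢ+1) = 3×5×7 = 105
triangle coeff Δ(1,2,3) = 1/105
Σ_t [0,0]: t=0:+1/4 = 1/4
(3j)²=3/35 [(1 2 3; 0 0 0)], sign=-1
Σ_t [0,0]: t=0:+1/24 = 1/24
(3j)²=1/21 [(1 2 3; 0 2 -2)], sign=-1
⇒ 4πI² = 3/7
I = (+1)√(3/7/(4π)) = 0.18467439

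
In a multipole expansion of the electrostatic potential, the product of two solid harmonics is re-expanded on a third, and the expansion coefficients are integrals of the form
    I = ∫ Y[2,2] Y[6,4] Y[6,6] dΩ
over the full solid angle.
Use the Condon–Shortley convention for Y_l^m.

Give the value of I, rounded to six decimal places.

2 + 4 + 6 = 12 ≠ 0: azimuthal integral kills it; I = 0

0.000000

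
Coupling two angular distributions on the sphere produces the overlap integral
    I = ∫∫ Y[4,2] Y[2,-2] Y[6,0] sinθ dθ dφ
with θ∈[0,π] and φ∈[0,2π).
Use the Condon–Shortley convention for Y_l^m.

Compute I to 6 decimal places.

0.061597

Rules hold: Σm=0, L=12 even, 2≤6≤6.
N = 9·5·13 = 585
Δ = 0!·8!·4!/13! = 1/6435
Racah Σ t=0..0: t=0:+1/2304 = 1/2304
⇒ 3j(4 2 6; 0 0 0)² = 5/143, sgn +1
Racah Σ t=0..0: t=0:+1/34560 = 1/34560
⇒ 3j(4 2 6; 2 -2 0)² = 1/429, sgn +1
4πI² = N·(3j₀)²·(3jₘ)² = 75/1573
I = +1·√(0.0476796/4π) = 0.06159725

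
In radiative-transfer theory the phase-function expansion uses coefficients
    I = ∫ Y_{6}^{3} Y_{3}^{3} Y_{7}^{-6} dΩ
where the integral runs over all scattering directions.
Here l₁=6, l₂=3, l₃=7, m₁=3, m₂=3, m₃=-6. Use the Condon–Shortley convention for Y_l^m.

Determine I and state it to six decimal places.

-0.153803

Checks pass: Σm=0; 16 even; l₃=7∈[3,9].
(2·6+1)(2·3+1)(2·7+1) = 1365
Δ: 2! 10! 4! / 17! → 1/2042040
sum: t=0:+1/207360 t=1:−1/57600 t=2:+1/207360 = -1/129600
3j²(6 3 7; 0 0 0) = Δ·Π!·Σ² = 168/12155  (sign +1)
sum: t=2:+1/17418240 = 1/17418240
3j²(6 3 7; 3 3 -6) = Δ·Π!·Σ² = 15/952  (sign -1)
combine: 4πI² = 1365·168/12155·15/952 = 945/3179
take √, sign -1: I = -0.15380332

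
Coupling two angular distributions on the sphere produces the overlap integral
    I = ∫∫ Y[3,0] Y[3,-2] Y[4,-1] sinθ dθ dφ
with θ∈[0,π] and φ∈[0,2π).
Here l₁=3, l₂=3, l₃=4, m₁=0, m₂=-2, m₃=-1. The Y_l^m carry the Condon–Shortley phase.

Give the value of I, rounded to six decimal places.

Σmᵢ = -3 ≠ 0, so the φ-integral vanishes; I = 0

0.000000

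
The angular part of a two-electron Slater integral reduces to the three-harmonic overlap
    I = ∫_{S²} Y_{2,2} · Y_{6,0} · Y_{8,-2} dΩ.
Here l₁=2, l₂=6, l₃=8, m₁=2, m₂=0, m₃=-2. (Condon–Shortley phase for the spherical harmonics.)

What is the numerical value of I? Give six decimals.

Rules hold: Σm=0, L=16 even, 4≤8≤8.
N = 5·13·17 = 1105
Δ = 0!·4!·12!/17! = 1/30940
Racah Σ t=0..0: t=0:+1/2073600 = 1/2073600
⇒ 3j(2 6 8; 0 0 0)² = 28/1105, sgn +1
Racah Σ t=0..0: t=0:+1/12441600 = 1/12441600
⇒ 3j(2 6 8; 2 0 -2)² = 3/442, sgn +1
4πI² = N·(3j₀)²·(3jₘ)² = 42/221
I = +1·√(0.190045/4π) = 0.12297691

0.122977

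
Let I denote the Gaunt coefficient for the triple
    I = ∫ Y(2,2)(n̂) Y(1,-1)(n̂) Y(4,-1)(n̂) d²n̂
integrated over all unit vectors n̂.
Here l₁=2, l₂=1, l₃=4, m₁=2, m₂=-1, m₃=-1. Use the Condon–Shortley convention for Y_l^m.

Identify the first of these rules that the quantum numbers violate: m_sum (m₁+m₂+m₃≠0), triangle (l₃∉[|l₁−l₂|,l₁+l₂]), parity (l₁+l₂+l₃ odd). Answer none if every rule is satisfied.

m₁+m₂+m₃ = 2 − 1 − 1 = 0  ✓
triangle: |2−1|=1 ≤ l₃=4 ≤ 2+1=3  ✗
parity: l₁+l₂+l₃ = 7 is odd

triangle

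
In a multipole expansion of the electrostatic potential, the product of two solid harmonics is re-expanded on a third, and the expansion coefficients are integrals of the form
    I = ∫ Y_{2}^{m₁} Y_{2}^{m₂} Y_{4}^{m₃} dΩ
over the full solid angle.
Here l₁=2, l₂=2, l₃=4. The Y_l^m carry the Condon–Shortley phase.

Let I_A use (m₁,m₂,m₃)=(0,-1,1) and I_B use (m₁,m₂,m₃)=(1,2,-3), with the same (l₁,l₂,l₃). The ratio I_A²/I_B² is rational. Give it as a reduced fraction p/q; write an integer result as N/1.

6/7

Same 2,2,4: normalisation and zero-m 3j drop out of the ratio.
A: Δ: 0! 4! 4! / 9! → 1/630; sum: t=0:+1/24 = 1/24; 3j²(2 2 4; 0 -1 1) = Δ·Π!·Σ² = 1/21  (sign -1)
B: Δ: 0! 4! 4! / 9! → 1/630; sum: t=0:+1/144 = 1/144; 3j²(2 2 4; 1 2 -3) = Δ·Π!·Σ² = 1/18  (sign -1)
I_A²/I_B² = (1/21)/(1/18) = 6/7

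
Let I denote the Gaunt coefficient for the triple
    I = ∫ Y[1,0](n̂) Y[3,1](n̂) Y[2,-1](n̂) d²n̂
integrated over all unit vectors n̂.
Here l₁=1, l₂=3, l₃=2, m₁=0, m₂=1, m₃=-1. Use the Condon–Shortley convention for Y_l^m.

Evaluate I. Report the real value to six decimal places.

-0.233597

Rules hold: Σm=0, L=6 even, 2≤2≤4.
N = 3·7·5 = 105
Δ = 2!·0!·4!/7! = 1/105
Racah Σ t=1..1: t=1:−1/4 = -1/4
⇒ 3j(1 3 2; 0 0 0)² = 3/35, sgn -1
Racah Σ t=1..1: t=1:−1/6 = -1/6
⇒ 3j(1 3 2; 0 1 -1)² = 8/105, sgn +1
4πI² = N·(3j₀)²·(3jₘ)² = 24/35
I = -1·√(0.685714/4π) = -0.23359668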